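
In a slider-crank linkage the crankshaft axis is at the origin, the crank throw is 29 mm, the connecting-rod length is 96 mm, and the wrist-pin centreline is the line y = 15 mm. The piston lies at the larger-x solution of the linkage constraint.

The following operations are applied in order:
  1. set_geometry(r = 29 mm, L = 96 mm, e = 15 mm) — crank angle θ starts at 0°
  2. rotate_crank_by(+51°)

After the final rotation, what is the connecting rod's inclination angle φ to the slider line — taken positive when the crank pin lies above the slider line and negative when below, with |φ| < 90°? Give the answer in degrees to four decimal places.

4.5031

set_geometry: r = 29 mm, L = 96 mm, e = 15 mm; θ ← 0°
rotate_crank_by(+51°): θ ← 0° +51° = 51°
crank pin P = (r cos θ, r sin θ) = (18.250291, 22.537233)
h = r sin θ − e = 22.537233 − 15 = 7.537233
sin φ = h / L = 7.537233 / 96 = 0.07851284
φ = arcsin(0.07851284) = 4.503089°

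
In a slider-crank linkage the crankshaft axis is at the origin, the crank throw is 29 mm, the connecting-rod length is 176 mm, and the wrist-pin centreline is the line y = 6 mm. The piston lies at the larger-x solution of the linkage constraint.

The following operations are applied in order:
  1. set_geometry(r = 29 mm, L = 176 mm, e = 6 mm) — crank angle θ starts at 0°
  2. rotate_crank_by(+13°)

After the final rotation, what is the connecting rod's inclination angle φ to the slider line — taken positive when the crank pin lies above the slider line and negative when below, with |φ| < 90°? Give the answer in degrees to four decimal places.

0.1704

set_geometry: r = 29 mm, L = 176 mm, e = 6 mm; θ ← 0°
rotate_crank_by(+13°): θ ← 0° +13° = 13°
crank pin P = (r cos θ, r sin θ) = (28.256732, 6.523581)
h = r sin θ − e = 6.523581 − 6 = 0.523581
sin φ = h / L = 0.523581 / 176 = 0.00297489
φ = arcsin(0.00297489) = 0.170449°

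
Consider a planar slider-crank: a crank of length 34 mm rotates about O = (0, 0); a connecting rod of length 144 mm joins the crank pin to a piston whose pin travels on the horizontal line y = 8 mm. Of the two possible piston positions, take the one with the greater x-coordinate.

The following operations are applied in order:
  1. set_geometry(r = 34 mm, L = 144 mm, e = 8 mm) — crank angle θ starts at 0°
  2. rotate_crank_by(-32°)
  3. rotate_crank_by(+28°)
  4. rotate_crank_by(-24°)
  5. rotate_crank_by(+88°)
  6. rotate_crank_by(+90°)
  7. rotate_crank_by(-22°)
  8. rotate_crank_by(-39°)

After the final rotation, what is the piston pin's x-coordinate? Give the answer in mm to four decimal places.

142.2277

set_geometry: r = 34 mm, L = 144 mm, e = 8 mm; θ ← 0°
rotate_crank_by(-32°): θ ← 0° -32° = -32°
rotate_crank_by(+28°): θ ← -32° +28° = -4°
rotate_crank_by(-24°): θ ← -4° -24° = -28°
rotate_crank_by(+88°): θ ← -28° +88° = 60°
rotate_crank_by(+90°): θ ← 60° +90° = 150°
rotate_crank_by(-22°): θ ← 150° -22° = 128°
rotate_crank_by(-39°): θ ← 128° -39° = 89°
crank pin P = (r cos θ, r sin θ) = (0.593382, 33.994822)
h = r sin θ − e = 33.994822 − 8 = 25.994822
x = r cos θ + √(L² − h²) = 0.593382 + √(20736.0 − 675.7308) = 0.593382 + 141.634280 = 142.227662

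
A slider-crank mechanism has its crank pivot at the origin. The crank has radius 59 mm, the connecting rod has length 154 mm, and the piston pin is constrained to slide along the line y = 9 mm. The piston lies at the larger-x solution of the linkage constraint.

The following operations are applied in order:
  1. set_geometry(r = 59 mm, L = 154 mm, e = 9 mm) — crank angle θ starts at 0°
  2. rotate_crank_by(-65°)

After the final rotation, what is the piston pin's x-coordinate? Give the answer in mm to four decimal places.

set_geometry: r = 59 mm, L = 154 mm, e = 9 mm; θ ← 0°
rotate_crank_by(-65°): θ ← 0° -65° = -65°
crank pin P = (r cos θ, r sin θ) = (24.934477, -53.472159)
h = r sin θ − e = -53.472159 − 9 = -62.472159
x = r cos θ + √(L² − h²) = 24.934477 + √(23716.0 − 3902.7707) = 24.934477 + 140.759473 = 165.693951

165.6940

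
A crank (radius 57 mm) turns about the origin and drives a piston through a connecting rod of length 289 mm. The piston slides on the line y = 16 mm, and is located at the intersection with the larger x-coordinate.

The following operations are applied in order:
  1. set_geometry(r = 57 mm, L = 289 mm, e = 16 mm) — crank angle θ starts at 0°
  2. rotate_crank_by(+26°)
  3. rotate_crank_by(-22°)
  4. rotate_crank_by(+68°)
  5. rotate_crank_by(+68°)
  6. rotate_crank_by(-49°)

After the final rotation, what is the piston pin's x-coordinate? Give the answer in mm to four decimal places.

set_geometry: r = 57 mm, L = 289 mm, e = 16 mm; θ ← 0°
rotate_crank_by(+26°): θ ← 0° +26° = 26°
rotate_crank_by(-22°): θ ← 26° -22° = 4°
rotate_crank_by(+68°): θ ← 4° +68° = 72°
rotate_crank_by(+68°): θ ← 72° +68° = 140°
rotate_crank_by(-49°): θ ← 140° -49° = 91°
crank pin P = (r cos θ, r sin θ) = (-0.994787, 56.991319)
h = r sin θ − e = 56.991319 − 16 = 40.991319
x = r cos θ + √(L² − h²) = -0.994787 + √(83521.0 − 1680.2882) = -0.994787 + 286.078157 = 285.083370

285.0834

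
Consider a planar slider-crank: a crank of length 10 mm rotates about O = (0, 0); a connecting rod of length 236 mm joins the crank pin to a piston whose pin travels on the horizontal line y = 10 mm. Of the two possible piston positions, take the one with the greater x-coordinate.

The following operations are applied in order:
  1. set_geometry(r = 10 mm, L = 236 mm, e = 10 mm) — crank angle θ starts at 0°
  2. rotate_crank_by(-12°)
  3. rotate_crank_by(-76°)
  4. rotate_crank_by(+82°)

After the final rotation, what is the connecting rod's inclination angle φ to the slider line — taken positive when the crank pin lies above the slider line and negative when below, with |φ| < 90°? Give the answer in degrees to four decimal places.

set_geometry: r = 10 mm, L = 236 mm, e = 10 mm; θ ← 0°
rotate_crank_by(-12°): θ ← 0° -12° = -12°
rotate_crank_by(-76°): θ ← -12° -76° = -88°
rotate_crank_by(+82°): θ ← -88° +82° = -6°
crank pin P = (r cos θ, r sin θ) = (9.945219, -1.045285)
h = r sin θ − e = -1.045285 − 10 = -11.045285
sin φ = h / L = -11.045285 / 236 = -0.04680205
φ = arcsin(-0.04680205) = -2.682540°

-2.6825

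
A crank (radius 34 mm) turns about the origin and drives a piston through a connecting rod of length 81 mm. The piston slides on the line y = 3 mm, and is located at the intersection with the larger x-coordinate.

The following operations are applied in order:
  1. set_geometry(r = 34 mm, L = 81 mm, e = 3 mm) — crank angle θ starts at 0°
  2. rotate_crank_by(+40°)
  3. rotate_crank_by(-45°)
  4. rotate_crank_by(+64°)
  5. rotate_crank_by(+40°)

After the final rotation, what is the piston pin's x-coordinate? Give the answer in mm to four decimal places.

set_geometry: r = 34 mm, L = 81 mm, e = 3 mm; θ ← 0°
rotate_crank_by(+40°): θ ← 0° +40° = 40°
rotate_crank_by(-45°): θ ← 40° -45° = -5°
rotate_crank_by(+64°): θ ← -5° +64° = 59°
rotate_crank_by(+40°): θ ← 59° +40° = 99°
crank pin P = (r cos θ, r sin θ) = (-5.318772, 33.581404)
h = r sin θ − e = 33.581404 − 3 = 30.581404
x = r cos θ + √(L² − h²) = -5.318772 + √(6561.0 − 935.2222) = -5.318772 + 75.005185 = 69.686413

69.6864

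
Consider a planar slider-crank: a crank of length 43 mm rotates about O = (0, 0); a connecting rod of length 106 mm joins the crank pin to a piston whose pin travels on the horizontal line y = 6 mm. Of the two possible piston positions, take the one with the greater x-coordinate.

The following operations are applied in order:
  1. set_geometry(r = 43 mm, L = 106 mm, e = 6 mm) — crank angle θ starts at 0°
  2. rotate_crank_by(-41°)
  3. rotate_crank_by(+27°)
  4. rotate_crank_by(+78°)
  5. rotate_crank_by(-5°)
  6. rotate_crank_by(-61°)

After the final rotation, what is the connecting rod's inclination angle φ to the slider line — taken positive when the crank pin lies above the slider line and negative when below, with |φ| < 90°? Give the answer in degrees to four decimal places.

-4.0577

set_geometry: r = 43 mm, L = 106 mm, e = 6 mm; θ ← 0°
rotate_crank_by(-41°): θ ← 0° -41° = -41°
rotate_crank_by(+27°): θ ← -41° +27° = -14°
rotate_crank_by(+78°): θ ← -14° +78° = 64°
rotate_crank_by(-5°): θ ← 64° -5° = 59°
rotate_crank_by(-61°): θ ← 59° -61° = -2°
crank pin P = (r cos θ, r sin θ) = (42.973806, -1.500678)
h = r sin θ − e = -1.500678 − 6 = -7.500678
sin φ = h / L = -7.500678 / 106 = -0.07076112
φ = arcsin(-0.07076112) = -4.057704°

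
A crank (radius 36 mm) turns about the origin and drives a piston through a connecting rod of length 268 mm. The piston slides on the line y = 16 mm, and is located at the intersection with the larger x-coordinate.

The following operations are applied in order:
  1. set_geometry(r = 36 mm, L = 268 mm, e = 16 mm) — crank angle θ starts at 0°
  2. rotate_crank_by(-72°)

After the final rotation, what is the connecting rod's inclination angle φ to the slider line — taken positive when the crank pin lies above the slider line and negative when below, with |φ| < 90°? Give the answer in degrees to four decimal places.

set_geometry: r = 36 mm, L = 268 mm, e = 16 mm; θ ← 0°
rotate_crank_by(-72°): θ ← 0° -72° = -72°
crank pin P = (r cos θ, r sin θ) = (11.124612, -34.238035)
h = r sin θ − e = -34.238035 − 16 = -50.238035
sin φ = h / L = -50.238035 / 268 = -0.18745535
φ = arcsin(-0.18745535) = -10.804319°

-10.8043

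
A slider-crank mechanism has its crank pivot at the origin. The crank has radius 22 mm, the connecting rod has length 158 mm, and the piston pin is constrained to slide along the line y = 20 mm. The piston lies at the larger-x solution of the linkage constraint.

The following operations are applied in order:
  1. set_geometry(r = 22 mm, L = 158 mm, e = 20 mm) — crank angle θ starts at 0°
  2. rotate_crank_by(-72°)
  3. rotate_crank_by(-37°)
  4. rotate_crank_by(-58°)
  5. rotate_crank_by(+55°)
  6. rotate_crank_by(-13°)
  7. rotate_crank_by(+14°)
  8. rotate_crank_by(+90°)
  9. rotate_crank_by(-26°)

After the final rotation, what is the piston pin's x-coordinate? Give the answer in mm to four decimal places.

set_geometry: r = 22 mm, L = 158 mm, e = 20 mm; θ ← 0°
rotate_crank_by(-72°): θ ← 0° -72° = -72°
rotate_crank_by(-37°): θ ← -72° -37° = -109°
rotate_crank_by(-58°): θ ← -109° -58° = -167°
rotate_crank_by(+55°): θ ← -167° +55° = -112°
rotate_crank_by(-13°): θ ← -112° -13° = -125°
rotate_crank_by(+14°): θ ← -125° +14° = -111°
rotate_crank_by(+90°): θ ← -111° +90° = -21°
rotate_crank_by(-26°): θ ← -21° -26° = -47°
crank pin P = (r cos θ, r sin θ) = (15.003964, -16.089781)
h = r sin θ − e = -16.089781 − 20 = -36.089781
x = r cos θ + √(L² − h²) = 15.003964 + √(24964.0 − 1302.4723) = 15.003964 + 153.823040 = 168.827004

168.8270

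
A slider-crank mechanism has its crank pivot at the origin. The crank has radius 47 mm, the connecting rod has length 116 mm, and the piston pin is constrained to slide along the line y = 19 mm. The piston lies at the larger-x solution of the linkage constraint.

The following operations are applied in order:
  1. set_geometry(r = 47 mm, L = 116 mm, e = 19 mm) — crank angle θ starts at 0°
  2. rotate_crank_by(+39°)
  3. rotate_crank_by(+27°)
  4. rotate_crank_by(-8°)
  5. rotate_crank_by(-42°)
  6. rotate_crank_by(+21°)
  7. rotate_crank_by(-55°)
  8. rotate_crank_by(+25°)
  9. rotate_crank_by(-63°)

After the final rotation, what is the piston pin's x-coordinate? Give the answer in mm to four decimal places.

set_geometry: r = 47 mm, L = 116 mm, e = 19 mm; θ ← 0°
rotate_crank_by(+39°): θ ← 0° +39° = 39°
rotate_crank_by(+27°): θ ← 39° +27° = 66°
rotate_crank_by(-8°): θ ← 66° -8° = 58°
rotate_crank_by(-42°): θ ← 58° -42° = 16°
rotate_crank_by(+21°): θ ← 16° +21° = 37°
rotate_crank_by(-55°): θ ← 37° -55° = -18°
rotate_crank_by(+25°): θ ← -18° +25° = 7°
rotate_crank_by(-63°): θ ← 7° -63° = -56°
crank pin P = (r cos θ, r sin θ) = (26.282066, -38.964766)
h = r sin θ − e = -38.964766 − 19 = -57.964766
x = r cos θ + √(L² − h²) = 26.282066 + √(13456.0 − 3359.9141) = 26.282066 + 100.479281 = 126.761347

126.7613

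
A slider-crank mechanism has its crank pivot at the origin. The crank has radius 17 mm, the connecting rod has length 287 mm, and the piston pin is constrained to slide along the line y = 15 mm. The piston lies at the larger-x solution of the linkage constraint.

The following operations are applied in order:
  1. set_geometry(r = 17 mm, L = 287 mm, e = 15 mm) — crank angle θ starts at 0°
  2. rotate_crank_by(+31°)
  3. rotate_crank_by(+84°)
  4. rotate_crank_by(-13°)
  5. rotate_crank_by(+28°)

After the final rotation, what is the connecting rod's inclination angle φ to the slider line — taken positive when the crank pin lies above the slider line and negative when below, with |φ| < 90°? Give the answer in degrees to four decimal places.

-0.3947

set_geometry: r = 17 mm, L = 287 mm, e = 15 mm; θ ← 0°
rotate_crank_by(+31°): θ ← 0° +31° = 31°
rotate_crank_by(+84°): θ ← 31° +84° = 115°
rotate_crank_by(-13°): θ ← 115° -13° = 102°
rotate_crank_by(+28°): θ ← 102° +28° = 130°
crank pin P = (r cos θ, r sin θ) = (-10.927389, 13.022756)
h = r sin θ − e = 13.022756 − 15 = -1.977244
sin φ = h / L = -1.977244 / 287 = -0.00688935
φ = arcsin(-0.00688935) = -0.394734°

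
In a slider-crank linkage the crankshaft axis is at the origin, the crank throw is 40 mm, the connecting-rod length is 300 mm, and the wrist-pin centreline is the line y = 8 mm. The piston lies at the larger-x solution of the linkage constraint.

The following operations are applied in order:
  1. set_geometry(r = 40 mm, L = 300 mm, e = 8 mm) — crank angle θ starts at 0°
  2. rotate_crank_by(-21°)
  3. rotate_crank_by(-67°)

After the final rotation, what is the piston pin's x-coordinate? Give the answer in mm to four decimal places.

set_geometry: r = 40 mm, L = 300 mm, e = 8 mm; θ ← 0°
rotate_crank_by(-21°): θ ← 0° -21° = -21°
rotate_crank_by(-67°): θ ← -21° -67° = -88°
crank pin P = (r cos θ, r sin θ) = (1.395980, -39.975633)
h = r sin θ − e = -39.975633 − 8 = -47.975633
x = r cos θ + √(L² − h²) = 1.395980 + √(90000.0 − 2301.6614) = 1.395980 + 296.139053 = 297.535033

297.5350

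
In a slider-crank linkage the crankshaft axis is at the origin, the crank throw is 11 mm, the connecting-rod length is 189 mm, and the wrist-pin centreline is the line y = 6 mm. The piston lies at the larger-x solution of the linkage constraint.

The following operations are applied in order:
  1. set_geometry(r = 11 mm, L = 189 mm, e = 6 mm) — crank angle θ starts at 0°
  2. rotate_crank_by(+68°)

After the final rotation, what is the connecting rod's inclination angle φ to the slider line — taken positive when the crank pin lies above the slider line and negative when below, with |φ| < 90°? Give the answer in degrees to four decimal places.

1.2730

set_geometry: r = 11 mm, L = 189 mm, e = 6 mm; θ ← 0°
rotate_crank_by(+68°): θ ← 0° +68° = 68°
crank pin P = (r cos θ, r sin θ) = (4.120673, 10.199022)
h = r sin θ − e = 10.199022 − 6 = 4.199022
sin φ = h / L = 4.199022 / 189 = 0.02221705
φ = arcsin(0.02221705) = 1.273048°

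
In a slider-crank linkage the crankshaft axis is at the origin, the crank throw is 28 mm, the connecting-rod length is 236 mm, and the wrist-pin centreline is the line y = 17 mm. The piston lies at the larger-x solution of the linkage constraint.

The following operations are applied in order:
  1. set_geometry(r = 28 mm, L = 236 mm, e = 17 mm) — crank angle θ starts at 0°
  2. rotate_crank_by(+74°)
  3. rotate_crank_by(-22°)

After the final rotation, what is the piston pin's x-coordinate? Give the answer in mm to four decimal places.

253.1842

set_geometry: r = 28 mm, L = 236 mm, e = 17 mm; θ ← 0°
rotate_crank_by(+74°): θ ← 0° +74° = 74°
rotate_crank_by(-22°): θ ← 74° -22° = 52°
crank pin P = (r cos θ, r sin θ) = (17.238521, 22.064301)
h = r sin θ − e = 22.064301 − 17 = 5.064301
x = r cos θ + √(L² − h²) = 17.238521 + √(55696.0 − 25.6471) = 17.238521 + 235.945657 = 253.184178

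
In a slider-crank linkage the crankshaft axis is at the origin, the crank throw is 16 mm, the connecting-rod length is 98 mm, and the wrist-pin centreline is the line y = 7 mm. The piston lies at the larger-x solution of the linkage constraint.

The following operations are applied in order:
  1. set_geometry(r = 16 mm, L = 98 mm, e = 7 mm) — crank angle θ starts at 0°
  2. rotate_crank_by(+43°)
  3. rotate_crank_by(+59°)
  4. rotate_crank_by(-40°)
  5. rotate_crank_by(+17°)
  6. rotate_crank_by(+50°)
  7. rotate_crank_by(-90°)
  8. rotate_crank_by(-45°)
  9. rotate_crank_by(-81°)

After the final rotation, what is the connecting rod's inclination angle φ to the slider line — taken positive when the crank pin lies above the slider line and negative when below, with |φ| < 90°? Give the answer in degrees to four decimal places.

-13.5604

set_geometry: r = 16 mm, L = 98 mm, e = 7 mm; θ ← 0°
rotate_crank_by(+43°): θ ← 0° +43° = 43°
rotate_crank_by(+59°): θ ← 43° +59° = 102°
rotate_crank_by(-40°): θ ← 102° -40° = 62°
rotate_crank_by(+17°): θ ← 62° +17° = 79°
rotate_crank_by(+50°): θ ← 79° +50° = 129°
rotate_crank_by(-90°): θ ← 129° -90° = 39°
rotate_crank_by(-45°): θ ← 39° -45° = -6°
rotate_crank_by(-81°): θ ← -6° -81° = -87°
crank pin P = (r cos θ, r sin θ) = (0.837375, -15.978073)
h = r sin θ − e = -15.978073 − 7 = -22.978073
sin φ = h / L = -22.978073 / 98 = -0.23447013
φ = arcsin(-0.23447013) = -13.560391°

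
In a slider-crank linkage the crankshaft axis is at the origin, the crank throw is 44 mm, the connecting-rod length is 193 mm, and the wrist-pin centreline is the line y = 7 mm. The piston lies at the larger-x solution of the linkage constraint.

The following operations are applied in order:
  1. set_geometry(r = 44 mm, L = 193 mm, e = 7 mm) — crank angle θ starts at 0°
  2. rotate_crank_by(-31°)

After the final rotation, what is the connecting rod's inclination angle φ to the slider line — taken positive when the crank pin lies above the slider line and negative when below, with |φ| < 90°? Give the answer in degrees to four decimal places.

-8.8407

set_geometry: r = 44 mm, L = 193 mm, e = 7 mm; θ ← 0°
rotate_crank_by(-31°): θ ← 0° -31° = -31°
crank pin P = (r cos θ, r sin θ) = (37.715361, -22.661675)
h = r sin θ − e = -22.661675 − 7 = -29.661675
sin φ = h / L = -29.661675 / 193 = -0.15368744
φ = arcsin(-0.15368744) = -8.840680°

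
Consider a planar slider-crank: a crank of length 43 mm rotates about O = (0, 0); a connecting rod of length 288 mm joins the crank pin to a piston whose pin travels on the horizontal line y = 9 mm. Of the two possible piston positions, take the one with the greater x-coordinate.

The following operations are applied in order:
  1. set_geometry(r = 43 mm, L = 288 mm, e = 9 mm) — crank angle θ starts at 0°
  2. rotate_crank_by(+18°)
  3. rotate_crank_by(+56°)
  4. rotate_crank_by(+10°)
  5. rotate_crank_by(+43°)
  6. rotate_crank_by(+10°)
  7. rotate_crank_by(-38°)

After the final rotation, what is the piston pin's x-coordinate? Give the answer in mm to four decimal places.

set_geometry: r = 43 mm, L = 288 mm, e = 9 mm; θ ← 0°
rotate_crank_by(+18°): θ ← 0° +18° = 18°
rotate_crank_by(+56°): θ ← 18° +56° = 74°
rotate_crank_by(+10°): θ ← 74° +10° = 84°
rotate_crank_by(+43°): θ ← 84° +43° = 127°
rotate_crank_by(+10°): θ ← 127° +10° = 137°
rotate_crank_by(-38°): θ ← 137° -38° = 99°
crank pin P = (r cos θ, r sin θ) = (-6.726682, 42.470599)
h = r sin θ − e = 42.470599 − 9 = 33.470599
x = r cos θ + √(L² − h²) = -6.726682 + √(82944.0 − 1120.2810) = -6.726682 + 286.048456 = 279.321774

279.3218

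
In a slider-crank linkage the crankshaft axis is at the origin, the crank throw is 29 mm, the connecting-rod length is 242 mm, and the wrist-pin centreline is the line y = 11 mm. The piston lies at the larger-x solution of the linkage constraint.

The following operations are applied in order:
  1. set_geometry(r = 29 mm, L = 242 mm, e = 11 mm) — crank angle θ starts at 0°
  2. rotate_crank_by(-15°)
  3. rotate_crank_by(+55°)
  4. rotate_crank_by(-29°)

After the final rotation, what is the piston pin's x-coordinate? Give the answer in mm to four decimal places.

set_geometry: r = 29 mm, L = 242 mm, e = 11 mm; θ ← 0°
rotate_crank_by(-15°): θ ← 0° -15° = -15°
rotate_crank_by(+55°): θ ← -15° +55° = 40°
rotate_crank_by(-29°): θ ← 40° -29° = 11°
crank pin P = (r cos θ, r sin θ) = (28.467188, 5.533461)
h = r sin θ − e = 5.533461 − 11 = -5.466539
x = r cos θ + √(L² − h²) = 28.467188 + √(58564.0 − 29.8831) = 28.467188 + 241.938250 = 270.405439

270.4054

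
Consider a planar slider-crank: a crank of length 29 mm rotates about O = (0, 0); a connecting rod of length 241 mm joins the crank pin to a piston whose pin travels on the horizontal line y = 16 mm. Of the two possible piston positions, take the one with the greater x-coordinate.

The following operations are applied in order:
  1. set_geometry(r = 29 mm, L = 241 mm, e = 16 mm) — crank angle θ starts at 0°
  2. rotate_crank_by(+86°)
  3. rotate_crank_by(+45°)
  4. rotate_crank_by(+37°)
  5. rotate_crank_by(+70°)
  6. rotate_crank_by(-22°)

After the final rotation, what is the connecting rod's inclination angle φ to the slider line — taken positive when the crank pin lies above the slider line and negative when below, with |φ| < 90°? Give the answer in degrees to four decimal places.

-7.8812

set_geometry: r = 29 mm, L = 241 mm, e = 16 mm; θ ← 0°
rotate_crank_by(+86°): θ ← 0° +86° = 86°
rotate_crank_by(+45°): θ ← 86° +45° = 131°
rotate_crank_by(+37°): θ ← 131° +37° = 168°
rotate_crank_by(+70°): θ ← 168° +70° = 238°
rotate_crank_by(-22°): θ ← 238° -22° = 216°
crank pin P = (r cos θ, r sin θ) = (-23.461493, -17.045772)
h = r sin θ − e = -17.045772 − 16 = -33.045772
sin φ = h / L = -33.045772 / 241 = -0.13711939
φ = arcsin(-0.13711939) = -7.881192°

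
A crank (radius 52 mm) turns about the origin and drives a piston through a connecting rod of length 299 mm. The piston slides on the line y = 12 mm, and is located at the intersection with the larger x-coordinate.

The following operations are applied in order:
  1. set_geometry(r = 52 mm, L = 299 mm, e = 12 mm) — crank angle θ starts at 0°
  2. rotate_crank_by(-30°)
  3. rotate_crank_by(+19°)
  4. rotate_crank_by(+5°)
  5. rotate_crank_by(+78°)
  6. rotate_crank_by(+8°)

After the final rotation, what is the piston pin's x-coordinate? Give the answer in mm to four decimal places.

set_geometry: r = 52 mm, L = 299 mm, e = 12 mm; θ ← 0°
rotate_crank_by(-30°): θ ← 0° -30° = -30°
rotate_crank_by(+19°): θ ← -30° +19° = -11°
rotate_crank_by(+5°): θ ← -11° +5° = -6°
rotate_crank_by(+78°): θ ← -6° +78° = 72°
rotate_crank_by(+8°): θ ← 72° +8° = 80°
crank pin P = (r cos θ, r sin θ) = (9.029705, 51.210003)
h = r sin θ − e = 51.210003 − 12 = 39.210003
x = r cos θ + √(L² − h²) = 9.029705 + √(89401.0 − 1537.4243) = 9.029705 + 296.417907 = 305.447612

305.4476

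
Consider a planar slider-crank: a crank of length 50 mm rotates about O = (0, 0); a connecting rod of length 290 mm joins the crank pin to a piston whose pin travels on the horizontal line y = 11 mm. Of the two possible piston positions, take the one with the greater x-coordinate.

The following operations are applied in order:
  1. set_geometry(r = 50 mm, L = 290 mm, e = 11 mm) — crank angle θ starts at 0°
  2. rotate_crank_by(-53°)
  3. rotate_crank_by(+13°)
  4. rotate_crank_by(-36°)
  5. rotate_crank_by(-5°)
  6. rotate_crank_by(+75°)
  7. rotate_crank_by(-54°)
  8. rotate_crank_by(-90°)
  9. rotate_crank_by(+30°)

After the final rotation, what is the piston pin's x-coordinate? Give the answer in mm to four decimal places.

set_geometry: r = 50 mm, L = 290 mm, e = 11 mm; θ ← 0°
rotate_crank_by(-53°): θ ← 0° -53° = -53°
rotate_crank_by(+13°): θ ← -53° +13° = -40°
rotate_crank_by(-36°): θ ← -40° -36° = -76°
rotate_crank_by(-5°): θ ← -76° -5° = -81°
rotate_crank_by(+75°): θ ← -81° +75° = -6°
rotate_crank_by(-54°): θ ← -6° -54° = -60°
rotate_crank_by(-90°): θ ← -60° -90° = -150°
rotate_crank_by(+30°): θ ← -150° +30° = -120°
crank pin P = (r cos θ, r sin θ) = (-25.000000, -43.301270)
h = r sin θ − e = -43.301270 − 11 = -54.301270
x = r cos θ + √(L² − h²) = -25.000000 + √(84100.0 − 2948.6279) = -25.000000 + 284.870799 = 259.870799

259.8708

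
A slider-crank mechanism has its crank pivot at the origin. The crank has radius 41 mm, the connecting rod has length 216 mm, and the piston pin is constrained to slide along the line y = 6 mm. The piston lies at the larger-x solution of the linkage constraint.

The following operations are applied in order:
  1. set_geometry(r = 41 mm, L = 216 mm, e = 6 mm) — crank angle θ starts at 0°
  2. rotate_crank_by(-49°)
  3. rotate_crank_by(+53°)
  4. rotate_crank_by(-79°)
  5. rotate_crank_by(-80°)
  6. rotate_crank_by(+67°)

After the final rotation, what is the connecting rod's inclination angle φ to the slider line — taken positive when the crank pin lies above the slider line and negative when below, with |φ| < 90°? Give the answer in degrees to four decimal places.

-12.5609

set_geometry: r = 41 mm, L = 216 mm, e = 6 mm; θ ← 0°
rotate_crank_by(-49°): θ ← 0° -49° = -49°
rotate_crank_by(+53°): θ ← -49° +53° = 4°
rotate_crank_by(-79°): θ ← 4° -79° = -75°
rotate_crank_by(-80°): θ ← -75° -80° = -155°
rotate_crank_by(+67°): θ ← -155° +67° = -88°
crank pin P = (r cos θ, r sin θ) = (1.430879, -40.975024)
h = r sin θ − e = -40.975024 − 6 = -46.975024
sin φ = h / L = -46.975024 / 216 = -0.21747696
φ = arcsin(-0.21747696) = -12.560886°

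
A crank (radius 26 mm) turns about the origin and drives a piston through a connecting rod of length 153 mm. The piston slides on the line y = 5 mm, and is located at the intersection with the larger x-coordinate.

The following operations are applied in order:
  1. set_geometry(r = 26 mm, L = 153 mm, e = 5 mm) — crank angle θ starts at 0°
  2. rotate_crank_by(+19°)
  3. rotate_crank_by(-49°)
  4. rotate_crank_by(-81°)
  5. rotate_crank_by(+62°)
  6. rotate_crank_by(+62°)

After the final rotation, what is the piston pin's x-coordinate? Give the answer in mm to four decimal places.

set_geometry: r = 26 mm, L = 153 mm, e = 5 mm; θ ← 0°
rotate_crank_by(+19°): θ ← 0° +19° = 19°
rotate_crank_by(-49°): θ ← 19° -49° = -30°
rotate_crank_by(-81°): θ ← -30° -81° = -111°
rotate_crank_by(+62°): θ ← -111° +62° = -49°
rotate_crank_by(+62°): θ ← -49° +62° = 13°
crank pin P = (r cos θ, r sin θ) = (25.333622, 5.848727)
h = r sin θ − e = 5.848727 − 5 = 0.848727
x = r cos θ + √(L² − h²) = 25.333622 + √(23409.0 − 0.7203) = 25.333622 + 152.997646 = 178.331268

178.3313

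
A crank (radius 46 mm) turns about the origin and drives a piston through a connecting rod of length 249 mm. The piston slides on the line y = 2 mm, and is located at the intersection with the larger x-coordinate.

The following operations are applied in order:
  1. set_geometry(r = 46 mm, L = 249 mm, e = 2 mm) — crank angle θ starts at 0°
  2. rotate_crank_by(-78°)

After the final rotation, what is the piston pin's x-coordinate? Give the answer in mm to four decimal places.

254.0890

set_geometry: r = 46 mm, L = 249 mm, e = 2 mm; θ ← 0°
rotate_crank_by(-78°): θ ← 0° -78° = -78°
crank pin P = (r cos θ, r sin θ) = (9.563938, -44.994790)
h = r sin θ − e = -44.994790 − 2 = -46.994790
x = r cos θ + √(L² − h²) = 9.563938 + √(62001.0 − 2208.5103) = 9.563938 + 244.525029 = 254.088967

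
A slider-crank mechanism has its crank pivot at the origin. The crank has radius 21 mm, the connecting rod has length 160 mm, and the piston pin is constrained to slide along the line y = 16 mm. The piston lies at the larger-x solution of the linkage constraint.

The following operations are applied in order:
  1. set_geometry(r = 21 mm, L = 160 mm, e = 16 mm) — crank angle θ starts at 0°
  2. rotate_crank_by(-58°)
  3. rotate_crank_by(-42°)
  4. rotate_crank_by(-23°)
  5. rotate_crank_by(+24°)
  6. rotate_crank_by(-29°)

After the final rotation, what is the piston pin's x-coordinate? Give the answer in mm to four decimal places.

143.7255

set_geometry: r = 21 mm, L = 160 mm, e = 16 mm; θ ← 0°
rotate_crank_by(-58°): θ ← 0° -58° = -58°
rotate_crank_by(-42°): θ ← -58° -42° = -100°
rotate_crank_by(-23°): θ ← -100° -23° = -123°
rotate_crank_by(+24°): θ ← -123° +24° = -99°
rotate_crank_by(-29°): θ ← -99° -29° = -128°
crank pin P = (r cos θ, r sin θ) = (-12.928891, -16.548226)
h = r sin θ − e = -16.548226 − 16 = -32.548226
x = r cos θ + √(L² − h²) = -12.928891 + √(25600.0 − 1059.3870) = -12.928891 + 156.654438 = 143.725547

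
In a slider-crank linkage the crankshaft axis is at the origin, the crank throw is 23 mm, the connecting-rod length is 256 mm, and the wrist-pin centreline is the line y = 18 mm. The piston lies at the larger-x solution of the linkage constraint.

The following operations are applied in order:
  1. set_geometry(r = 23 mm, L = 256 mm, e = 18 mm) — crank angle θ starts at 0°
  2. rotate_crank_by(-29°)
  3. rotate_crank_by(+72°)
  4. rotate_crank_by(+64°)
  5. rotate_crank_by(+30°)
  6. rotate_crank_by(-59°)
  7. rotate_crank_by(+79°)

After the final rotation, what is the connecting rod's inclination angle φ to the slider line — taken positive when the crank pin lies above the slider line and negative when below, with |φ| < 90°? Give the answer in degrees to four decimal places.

-2.0177

set_geometry: r = 23 mm, L = 256 mm, e = 18 mm; θ ← 0°
rotate_crank_by(-29°): θ ← 0° -29° = -29°
rotate_crank_by(+72°): θ ← -29° +72° = 43°
rotate_crank_by(+64°): θ ← 43° +64° = 107°
rotate_crank_by(+30°): θ ← 107° +30° = 137°
rotate_crank_by(-59°): θ ← 137° -59° = 78°
rotate_crank_by(+79°): θ ← 78° +79° = 157°
crank pin P = (r cos θ, r sin θ) = (-21.171612, 8.986816)
h = r sin θ − e = 8.986816 − 18 = -9.013184
sin φ = h / L = -9.013184 / 256 = -0.03520775
φ = arcsin(-0.03520775) = -2.017672°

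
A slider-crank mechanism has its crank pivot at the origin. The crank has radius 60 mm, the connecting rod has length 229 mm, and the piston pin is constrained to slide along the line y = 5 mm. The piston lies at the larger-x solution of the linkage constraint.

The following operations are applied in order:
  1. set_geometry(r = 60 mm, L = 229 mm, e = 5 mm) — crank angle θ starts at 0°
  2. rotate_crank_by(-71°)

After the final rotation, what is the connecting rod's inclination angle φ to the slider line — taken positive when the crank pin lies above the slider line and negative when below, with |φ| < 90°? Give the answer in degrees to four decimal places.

-15.6386

set_geometry: r = 60 mm, L = 229 mm, e = 5 mm; θ ← 0°
rotate_crank_by(-71°): θ ← 0° -71° = -71°
crank pin P = (r cos θ, r sin θ) = (19.534089, -56.731115)
h = r sin θ − e = -56.731115 − 5 = -61.731115
sin φ = h / L = -61.731115 / 229 = -0.26956819
φ = arcsin(-0.26956819) = -15.638573°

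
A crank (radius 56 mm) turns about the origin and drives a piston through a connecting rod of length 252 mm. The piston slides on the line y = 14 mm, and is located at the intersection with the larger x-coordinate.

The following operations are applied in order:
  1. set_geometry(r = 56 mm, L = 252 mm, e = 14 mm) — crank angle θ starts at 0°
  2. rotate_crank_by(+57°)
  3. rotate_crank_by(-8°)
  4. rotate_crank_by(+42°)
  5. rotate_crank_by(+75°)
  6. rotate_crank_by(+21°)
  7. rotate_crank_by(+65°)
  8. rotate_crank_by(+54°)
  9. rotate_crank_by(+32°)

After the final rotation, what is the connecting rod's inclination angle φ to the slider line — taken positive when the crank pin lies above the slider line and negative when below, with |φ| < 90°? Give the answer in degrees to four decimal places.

-7.9785

set_geometry: r = 56 mm, L = 252 mm, e = 14 mm; θ ← 0°
rotate_crank_by(+57°): θ ← 0° +57° = 57°
rotate_crank_by(-8°): θ ← 57° -8° = 49°
rotate_crank_by(+42°): θ ← 49° +42° = 91°
rotate_crank_by(+75°): θ ← 91° +75° = 166°
rotate_crank_by(+21°): θ ← 166° +21° = 187°
rotate_crank_by(+65°): θ ← 187° +65° = 252°
rotate_crank_by(+54°): θ ← 252° +54° = 306°
rotate_crank_by(+32°): θ ← 306° +32° = 338°
crank pin P = (r cos θ, r sin θ) = (51.922296, -20.977969)
h = r sin θ − e = -20.977969 − 14 = -34.977969
sin φ = h / L = -34.977969 / 252 = -0.13880147
φ = arcsin(-0.13880147) = -7.978498°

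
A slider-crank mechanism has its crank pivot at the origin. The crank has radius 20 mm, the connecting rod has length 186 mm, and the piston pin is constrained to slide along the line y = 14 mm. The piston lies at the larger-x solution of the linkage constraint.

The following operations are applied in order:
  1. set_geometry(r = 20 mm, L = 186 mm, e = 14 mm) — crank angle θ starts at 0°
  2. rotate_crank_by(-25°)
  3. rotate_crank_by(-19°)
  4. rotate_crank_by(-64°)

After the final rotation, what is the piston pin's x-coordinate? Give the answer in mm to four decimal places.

176.8650

set_geometry: r = 20 mm, L = 186 mm, e = 14 mm; θ ← 0°
rotate_crank_by(-25°): θ ← 0° -25° = -25°
rotate_crank_by(-19°): θ ← -25° -19° = -44°
rotate_crank_by(-64°): θ ← -44° -64° = -108°
crank pin P = (r cos θ, r sin θ) = (-6.180340, -19.021130)
h = r sin θ − e = -19.021130 − 14 = -33.021130
x = r cos θ + √(L² − h²) = -6.180340 + √(34596.0 − 1090.3950) = -6.180340 + 183.045363 = 176.865023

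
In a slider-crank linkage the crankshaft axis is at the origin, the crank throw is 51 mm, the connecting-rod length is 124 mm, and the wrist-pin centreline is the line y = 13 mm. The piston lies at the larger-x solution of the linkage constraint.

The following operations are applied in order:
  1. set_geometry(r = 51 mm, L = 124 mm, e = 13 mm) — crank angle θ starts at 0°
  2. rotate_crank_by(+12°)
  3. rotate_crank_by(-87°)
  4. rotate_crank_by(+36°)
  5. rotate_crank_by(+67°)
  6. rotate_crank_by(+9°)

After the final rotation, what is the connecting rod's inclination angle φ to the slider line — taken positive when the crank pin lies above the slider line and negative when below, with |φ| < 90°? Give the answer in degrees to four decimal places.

8.2031

set_geometry: r = 51 mm, L = 124 mm, e = 13 mm; θ ← 0°
rotate_crank_by(+12°): θ ← 0° +12° = 12°
rotate_crank_by(-87°): θ ← 12° -87° = -75°
rotate_crank_by(+36°): θ ← -75° +36° = -39°
rotate_crank_by(+67°): θ ← -39° +67° = 28°
rotate_crank_by(+9°): θ ← 28° +9° = 37°
crank pin P = (r cos θ, r sin θ) = (40.730411, 30.692566)
h = r sin θ − e = 30.692566 − 13 = 17.692566
sin φ = h / L = 17.692566 / 124 = 0.14268199
φ = arcsin(0.14268199) = 8.203071°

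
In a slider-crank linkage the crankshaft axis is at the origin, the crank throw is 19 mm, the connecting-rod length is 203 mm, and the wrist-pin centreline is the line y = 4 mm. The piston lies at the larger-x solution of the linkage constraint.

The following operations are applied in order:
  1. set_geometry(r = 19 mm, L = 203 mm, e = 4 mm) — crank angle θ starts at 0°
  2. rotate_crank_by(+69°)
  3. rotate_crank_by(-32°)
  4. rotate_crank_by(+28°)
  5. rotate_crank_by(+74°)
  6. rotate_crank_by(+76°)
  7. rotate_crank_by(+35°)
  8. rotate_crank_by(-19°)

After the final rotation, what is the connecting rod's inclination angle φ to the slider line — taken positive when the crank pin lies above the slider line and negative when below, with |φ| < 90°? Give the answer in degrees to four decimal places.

-5.3041

set_geometry: r = 19 mm, L = 203 mm, e = 4 mm; θ ← 0°
rotate_crank_by(+69°): θ ← 0° +69° = 69°
rotate_crank_by(-32°): θ ← 69° -32° = 37°
rotate_crank_by(+28°): θ ← 37° +28° = 65°
rotate_crank_by(+74°): θ ← 65° +74° = 139°
rotate_crank_by(+76°): θ ← 139° +76° = 215°
rotate_crank_by(+35°): θ ← 215° +35° = 250°
rotate_crank_by(-19°): θ ← 250° -19° = 231°
crank pin P = (r cos θ, r sin θ) = (-11.957087, -14.765773)
h = r sin θ − e = -14.765773 − 4 = -18.765773
sin φ = h / L = -18.765773 / 203 = -0.09244223
φ = arcsin(-0.09244223) = -5.304123°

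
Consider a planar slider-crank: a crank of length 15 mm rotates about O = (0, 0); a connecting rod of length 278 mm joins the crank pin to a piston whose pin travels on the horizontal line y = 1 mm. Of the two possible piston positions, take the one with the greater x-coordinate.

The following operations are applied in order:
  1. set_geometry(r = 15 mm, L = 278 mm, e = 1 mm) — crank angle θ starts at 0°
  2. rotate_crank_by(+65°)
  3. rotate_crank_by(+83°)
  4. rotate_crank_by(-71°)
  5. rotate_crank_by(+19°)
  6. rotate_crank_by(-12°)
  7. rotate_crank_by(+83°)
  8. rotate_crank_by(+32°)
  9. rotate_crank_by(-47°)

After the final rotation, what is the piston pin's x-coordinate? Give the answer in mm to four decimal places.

set_geometry: r = 15 mm, L = 278 mm, e = 1 mm; θ ← 0°
rotate_crank_by(+65°): θ ← 0° +65° = 65°
rotate_crank_by(+83°): θ ← 65° +83° = 148°
rotate_crank_by(-71°): θ ← 148° -71° = 77°
rotate_crank_by(+19°): θ ← 77° +19° = 96°
rotate_crank_by(-12°): θ ← 96° -12° = 84°
rotate_crank_by(+83°): θ ← 84° +83° = 167°
rotate_crank_by(+32°): θ ← 167° +32° = 199°
rotate_crank_by(-47°): θ ← 199° -47° = 152°
crank pin P = (r cos θ, r sin θ) = (-13.244214, 7.042073)
h = r sin θ − e = 7.042073 − 1 = 6.042073
x = r cos θ + √(L² − h²) = -13.244214 + √(77284.0 − 36.5067) = -13.244214 + 277.934333 = 264.690119

264.6901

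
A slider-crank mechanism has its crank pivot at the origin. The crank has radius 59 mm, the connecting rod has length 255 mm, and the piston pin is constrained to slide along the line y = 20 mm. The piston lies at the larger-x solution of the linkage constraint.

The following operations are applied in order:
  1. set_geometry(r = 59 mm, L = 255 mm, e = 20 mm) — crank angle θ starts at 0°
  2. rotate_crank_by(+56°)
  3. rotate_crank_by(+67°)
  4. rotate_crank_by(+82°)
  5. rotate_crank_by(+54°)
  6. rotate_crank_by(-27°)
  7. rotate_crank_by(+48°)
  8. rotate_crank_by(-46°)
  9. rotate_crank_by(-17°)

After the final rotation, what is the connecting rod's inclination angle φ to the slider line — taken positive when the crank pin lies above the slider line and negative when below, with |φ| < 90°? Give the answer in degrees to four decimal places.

-12.5725

set_geometry: r = 59 mm, L = 255 mm, e = 20 mm; θ ← 0°
rotate_crank_by(+56°): θ ← 0° +56° = 56°
rotate_crank_by(+67°): θ ← 56° +67° = 123°
rotate_crank_by(+82°): θ ← 123° +82° = 205°
rotate_crank_by(+54°): θ ← 205° +54° = 259°
rotate_crank_by(-27°): θ ← 259° -27° = 232°
rotate_crank_by(+48°): θ ← 232° +48° = 280°
rotate_crank_by(-46°): θ ← 280° -46° = 234°
rotate_crank_by(-17°): θ ← 234° -17° = 217°
crank pin P = (r cos θ, r sin θ) = (-47.119495, -35.507086)
h = r sin θ − e = -35.507086 − 20 = -55.507086
sin φ = h / L = -55.507086 / 255 = -0.21767485
φ = arcsin(-0.21767485) = -12.572502°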